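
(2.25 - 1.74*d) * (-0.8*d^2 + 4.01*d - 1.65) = 1.392*d^3 - 8.7774*d^2 + 11.8935*d - 3.7125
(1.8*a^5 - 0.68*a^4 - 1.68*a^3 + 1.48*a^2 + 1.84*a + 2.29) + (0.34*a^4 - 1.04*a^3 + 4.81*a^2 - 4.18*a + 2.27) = 1.8*a^5 - 0.34*a^4 - 2.72*a^3 + 6.29*a^2 - 2.34*a + 4.56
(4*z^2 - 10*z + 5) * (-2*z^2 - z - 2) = -8*z^4 + 16*z^3 - 8*z^2 + 15*z - 10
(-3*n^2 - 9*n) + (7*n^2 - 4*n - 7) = 4*n^2 - 13*n - 7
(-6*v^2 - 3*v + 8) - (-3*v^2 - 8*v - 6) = -3*v^2 + 5*v + 14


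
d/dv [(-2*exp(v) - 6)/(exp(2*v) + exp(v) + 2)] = 2*((exp(v) + 3)*(2*exp(v) + 1) - exp(2*v) - exp(v) - 2)*exp(v)/(exp(2*v) + exp(v) + 2)^2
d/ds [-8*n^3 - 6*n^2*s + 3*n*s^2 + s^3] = -6*n^2 + 6*n*s + 3*s^2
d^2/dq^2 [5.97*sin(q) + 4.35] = -5.97*sin(q)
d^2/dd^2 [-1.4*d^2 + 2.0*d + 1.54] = -2.80000000000000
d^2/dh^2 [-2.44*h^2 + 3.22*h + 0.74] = -4.88000000000000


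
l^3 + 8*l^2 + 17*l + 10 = (l + 1)*(l + 2)*(l + 5)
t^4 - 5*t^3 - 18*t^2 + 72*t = t*(t - 6)*(t - 3)*(t + 4)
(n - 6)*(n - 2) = n^2 - 8*n + 12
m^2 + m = m*(m + 1)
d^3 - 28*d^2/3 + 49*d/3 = d*(d - 7)*(d - 7/3)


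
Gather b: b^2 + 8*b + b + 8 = b^2 + 9*b + 8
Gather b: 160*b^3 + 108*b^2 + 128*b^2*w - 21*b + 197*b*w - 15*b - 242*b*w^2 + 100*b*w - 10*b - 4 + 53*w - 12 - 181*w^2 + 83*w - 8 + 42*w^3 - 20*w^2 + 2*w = 160*b^3 + b^2*(128*w + 108) + b*(-242*w^2 + 297*w - 46) + 42*w^3 - 201*w^2 + 138*w - 24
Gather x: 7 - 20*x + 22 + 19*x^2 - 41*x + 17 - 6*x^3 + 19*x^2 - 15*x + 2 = -6*x^3 + 38*x^2 - 76*x + 48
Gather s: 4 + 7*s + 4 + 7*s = 14*s + 8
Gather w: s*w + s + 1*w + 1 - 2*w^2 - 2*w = s - 2*w^2 + w*(s - 1) + 1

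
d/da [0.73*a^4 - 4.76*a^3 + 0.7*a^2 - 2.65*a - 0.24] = 2.92*a^3 - 14.28*a^2 + 1.4*a - 2.65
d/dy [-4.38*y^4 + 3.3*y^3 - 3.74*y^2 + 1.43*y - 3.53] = -17.52*y^3 + 9.9*y^2 - 7.48*y + 1.43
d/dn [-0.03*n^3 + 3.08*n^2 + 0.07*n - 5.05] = -0.09*n^2 + 6.16*n + 0.07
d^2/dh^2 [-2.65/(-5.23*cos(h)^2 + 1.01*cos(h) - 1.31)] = (-289.94074*(1 - cos(h)^2)^2 + 41.994285*cos(h)^3 - 75.049855*cos(h)^2 - 87.494785*cos(h) + 259.03538)/(5.23*cos(h)^2 - 1.01*cos(h) + 1.31)^3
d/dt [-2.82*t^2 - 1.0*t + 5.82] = -5.64*t - 1.0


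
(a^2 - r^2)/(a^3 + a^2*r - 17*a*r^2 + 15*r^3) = (-a - r)/(-a^2 - 2*a*r + 15*r^2)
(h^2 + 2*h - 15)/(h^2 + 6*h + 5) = (h - 3)/(h + 1)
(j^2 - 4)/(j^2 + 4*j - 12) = (j + 2)/(j + 6)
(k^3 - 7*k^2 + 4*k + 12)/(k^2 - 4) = (k^2 - 5*k - 6)/(k + 2)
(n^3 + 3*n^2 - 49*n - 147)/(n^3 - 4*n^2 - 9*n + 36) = (n^2 - 49)/(n^2 - 7*n + 12)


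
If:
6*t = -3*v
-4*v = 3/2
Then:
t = 3/16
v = -3/8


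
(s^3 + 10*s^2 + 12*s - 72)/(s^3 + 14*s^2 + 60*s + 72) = (s - 2)/(s + 2)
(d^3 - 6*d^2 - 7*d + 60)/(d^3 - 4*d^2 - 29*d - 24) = (d^2 - 9*d + 20)/(d^2 - 7*d - 8)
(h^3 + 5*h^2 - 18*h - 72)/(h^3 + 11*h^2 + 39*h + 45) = (h^2 + 2*h - 24)/(h^2 + 8*h + 15)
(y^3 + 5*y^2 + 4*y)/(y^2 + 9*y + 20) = y*(y + 1)/(y + 5)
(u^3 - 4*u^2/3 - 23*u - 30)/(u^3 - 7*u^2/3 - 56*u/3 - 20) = (u + 3)/(u + 2)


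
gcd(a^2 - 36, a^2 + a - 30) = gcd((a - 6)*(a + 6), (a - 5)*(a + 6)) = a + 6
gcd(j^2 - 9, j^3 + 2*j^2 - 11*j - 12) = j - 3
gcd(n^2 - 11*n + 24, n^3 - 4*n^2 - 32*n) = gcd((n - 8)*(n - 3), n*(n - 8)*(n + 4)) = n - 8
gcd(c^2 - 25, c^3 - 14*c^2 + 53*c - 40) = c - 5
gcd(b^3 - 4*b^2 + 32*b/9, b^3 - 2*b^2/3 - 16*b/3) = b^2 - 8*b/3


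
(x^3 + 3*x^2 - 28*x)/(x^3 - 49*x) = (x - 4)/(x - 7)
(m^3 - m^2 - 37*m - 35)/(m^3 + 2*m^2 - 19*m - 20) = (m - 7)/(m - 4)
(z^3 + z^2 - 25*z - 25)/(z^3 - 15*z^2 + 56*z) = (z^3 + z^2 - 25*z - 25)/(z*(z^2 - 15*z + 56))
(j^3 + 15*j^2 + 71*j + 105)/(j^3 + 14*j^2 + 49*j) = (j^2 + 8*j + 15)/(j*(j + 7))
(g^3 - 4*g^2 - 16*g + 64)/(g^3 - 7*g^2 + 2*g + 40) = (g^2 - 16)/(g^2 - 3*g - 10)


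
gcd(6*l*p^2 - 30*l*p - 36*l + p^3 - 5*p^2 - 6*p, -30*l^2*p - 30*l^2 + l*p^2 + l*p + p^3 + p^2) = 6*l*p + 6*l + p^2 + p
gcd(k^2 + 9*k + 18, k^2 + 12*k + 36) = k + 6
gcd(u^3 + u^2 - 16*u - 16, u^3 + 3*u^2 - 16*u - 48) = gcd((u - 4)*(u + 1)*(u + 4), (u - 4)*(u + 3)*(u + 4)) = u^2 - 16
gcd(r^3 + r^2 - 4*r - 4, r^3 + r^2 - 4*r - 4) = r^3 + r^2 - 4*r - 4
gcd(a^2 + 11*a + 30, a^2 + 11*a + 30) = a^2 + 11*a + 30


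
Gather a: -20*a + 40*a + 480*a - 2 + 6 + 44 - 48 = 500*a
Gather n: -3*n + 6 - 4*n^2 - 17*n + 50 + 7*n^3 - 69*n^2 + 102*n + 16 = 7*n^3 - 73*n^2 + 82*n + 72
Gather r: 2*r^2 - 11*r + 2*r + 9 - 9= 2*r^2 - 9*r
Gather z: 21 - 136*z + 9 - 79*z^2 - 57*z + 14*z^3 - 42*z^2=14*z^3 - 121*z^2 - 193*z + 30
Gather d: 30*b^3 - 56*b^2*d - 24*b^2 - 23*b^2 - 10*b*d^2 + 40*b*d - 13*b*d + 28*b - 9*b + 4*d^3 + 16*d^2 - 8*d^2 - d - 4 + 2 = 30*b^3 - 47*b^2 + 19*b + 4*d^3 + d^2*(8 - 10*b) + d*(-56*b^2 + 27*b - 1) - 2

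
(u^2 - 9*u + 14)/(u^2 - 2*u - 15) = (-u^2 + 9*u - 14)/(-u^2 + 2*u + 15)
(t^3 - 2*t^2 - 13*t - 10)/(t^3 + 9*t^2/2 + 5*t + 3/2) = 2*(t^2 - 3*t - 10)/(2*t^2 + 7*t + 3)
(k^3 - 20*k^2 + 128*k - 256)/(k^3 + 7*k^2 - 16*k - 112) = (k^2 - 16*k + 64)/(k^2 + 11*k + 28)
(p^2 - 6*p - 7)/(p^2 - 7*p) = (p + 1)/p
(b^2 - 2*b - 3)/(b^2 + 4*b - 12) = (b^2 - 2*b - 3)/(b^2 + 4*b - 12)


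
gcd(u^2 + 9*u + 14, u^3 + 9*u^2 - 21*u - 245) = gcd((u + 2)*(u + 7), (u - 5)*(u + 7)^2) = u + 7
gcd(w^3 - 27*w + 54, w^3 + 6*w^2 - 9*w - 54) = w^2 + 3*w - 18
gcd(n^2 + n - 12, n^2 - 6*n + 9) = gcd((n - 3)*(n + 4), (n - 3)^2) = n - 3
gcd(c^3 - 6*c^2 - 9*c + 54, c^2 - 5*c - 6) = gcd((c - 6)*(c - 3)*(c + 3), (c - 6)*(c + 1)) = c - 6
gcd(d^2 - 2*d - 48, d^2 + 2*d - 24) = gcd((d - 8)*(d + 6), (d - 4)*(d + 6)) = d + 6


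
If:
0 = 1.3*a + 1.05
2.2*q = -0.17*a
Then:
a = -0.81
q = 0.06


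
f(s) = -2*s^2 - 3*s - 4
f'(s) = -4*s - 3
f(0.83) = -7.87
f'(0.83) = -6.32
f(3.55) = -39.86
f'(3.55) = -17.20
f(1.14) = -10.02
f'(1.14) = -7.56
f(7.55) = -140.66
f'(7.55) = -33.20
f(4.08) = -49.53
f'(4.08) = -19.32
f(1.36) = -11.78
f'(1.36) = -8.44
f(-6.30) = -64.48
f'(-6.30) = 22.20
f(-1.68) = -4.60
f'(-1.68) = 3.72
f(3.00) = -31.00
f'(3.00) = -15.00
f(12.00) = -328.00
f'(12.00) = -51.00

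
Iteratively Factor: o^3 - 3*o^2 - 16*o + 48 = (o - 3)*(o^2 - 16) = (o - 4)*(o - 3)*(o + 4)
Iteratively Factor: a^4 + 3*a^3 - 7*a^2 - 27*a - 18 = (a - 3)*(a^3 + 6*a^2 + 11*a + 6) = (a - 3)*(a + 2)*(a^2 + 4*a + 3) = (a - 3)*(a + 2)*(a + 3)*(a + 1)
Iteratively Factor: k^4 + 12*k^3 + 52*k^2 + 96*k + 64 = (k + 2)*(k^3 + 10*k^2 + 32*k + 32) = (k + 2)^2*(k^2 + 8*k + 16) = (k + 2)^2*(k + 4)*(k + 4)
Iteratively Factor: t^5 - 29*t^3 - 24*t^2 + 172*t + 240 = (t + 2)*(t^4 - 2*t^3 - 25*t^2 + 26*t + 120) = (t + 2)^2*(t^3 - 4*t^2 - 17*t + 60) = (t - 5)*(t + 2)^2*(t^2 + t - 12) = (t - 5)*(t - 3)*(t + 2)^2*(t + 4)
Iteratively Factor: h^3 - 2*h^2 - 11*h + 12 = (h - 4)*(h^2 + 2*h - 3) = (h - 4)*(h - 1)*(h + 3)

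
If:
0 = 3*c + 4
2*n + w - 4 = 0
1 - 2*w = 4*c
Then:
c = -4/3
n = 5/12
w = 19/6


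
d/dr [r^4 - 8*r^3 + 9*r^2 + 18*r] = 4*r^3 - 24*r^2 + 18*r + 18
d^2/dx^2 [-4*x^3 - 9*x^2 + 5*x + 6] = -24*x - 18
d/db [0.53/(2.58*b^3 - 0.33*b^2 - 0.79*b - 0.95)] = (-4.1022*b^2 + 0.3498*b + 0.4187)/(-2.58*b^3 + 0.33*b^2 + 0.79*b + 0.95)^2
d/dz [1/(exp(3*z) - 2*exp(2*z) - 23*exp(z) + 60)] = (-3*exp(2*z) + 4*exp(z) + 23)*exp(z)/(exp(3*z) - 2*exp(2*z) - 23*exp(z) + 60)^2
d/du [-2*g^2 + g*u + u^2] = g + 2*u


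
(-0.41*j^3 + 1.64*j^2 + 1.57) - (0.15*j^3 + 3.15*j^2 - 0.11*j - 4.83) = -0.56*j^3 - 1.51*j^2 + 0.11*j + 6.4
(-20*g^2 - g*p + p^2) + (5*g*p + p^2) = -20*g^2 + 4*g*p + 2*p^2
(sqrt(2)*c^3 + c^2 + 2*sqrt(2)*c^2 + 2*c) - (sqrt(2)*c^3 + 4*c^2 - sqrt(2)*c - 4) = -3*c^2 + 2*sqrt(2)*c^2 + sqrt(2)*c + 2*c + 4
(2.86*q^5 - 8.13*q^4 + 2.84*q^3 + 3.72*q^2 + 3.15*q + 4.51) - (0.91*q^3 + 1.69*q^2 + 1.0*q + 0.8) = 2.86*q^5 - 8.13*q^4 + 1.93*q^3 + 2.03*q^2 + 2.15*q + 3.71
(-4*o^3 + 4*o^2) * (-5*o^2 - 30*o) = 20*o^5 + 100*o^4 - 120*o^3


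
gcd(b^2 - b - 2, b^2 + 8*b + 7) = b + 1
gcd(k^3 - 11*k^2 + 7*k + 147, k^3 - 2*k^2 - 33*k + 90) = 1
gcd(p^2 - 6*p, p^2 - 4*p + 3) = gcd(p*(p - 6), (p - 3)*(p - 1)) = 1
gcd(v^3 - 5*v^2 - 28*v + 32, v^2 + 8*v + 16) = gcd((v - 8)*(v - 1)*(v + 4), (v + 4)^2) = v + 4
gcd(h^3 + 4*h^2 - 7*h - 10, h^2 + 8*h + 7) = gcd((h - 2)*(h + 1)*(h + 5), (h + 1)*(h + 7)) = h + 1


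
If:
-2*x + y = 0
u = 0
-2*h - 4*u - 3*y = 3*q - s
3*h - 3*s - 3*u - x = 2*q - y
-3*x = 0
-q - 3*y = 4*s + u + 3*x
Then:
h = 0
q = 0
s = 0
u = 0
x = 0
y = 0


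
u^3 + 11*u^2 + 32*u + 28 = (u + 2)^2*(u + 7)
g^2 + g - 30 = (g - 5)*(g + 6)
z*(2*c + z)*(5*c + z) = 10*c^2*z + 7*c*z^2 + z^3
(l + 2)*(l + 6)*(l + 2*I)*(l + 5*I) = l^4 + 8*l^3 + 7*I*l^3 + 2*l^2 + 56*I*l^2 - 80*l + 84*I*l - 120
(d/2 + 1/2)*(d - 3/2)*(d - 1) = d^3/2 - 3*d^2/4 - d/2 + 3/4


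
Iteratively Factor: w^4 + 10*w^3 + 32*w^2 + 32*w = (w + 4)*(w^3 + 6*w^2 + 8*w) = w*(w + 4)*(w^2 + 6*w + 8) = w*(w + 4)^2*(w + 2)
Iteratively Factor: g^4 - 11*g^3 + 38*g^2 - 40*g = (g)*(g^3 - 11*g^2 + 38*g - 40) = g*(g - 5)*(g^2 - 6*g + 8) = g*(g - 5)*(g - 4)*(g - 2)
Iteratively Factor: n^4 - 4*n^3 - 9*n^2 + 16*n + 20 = (n - 2)*(n^3 - 2*n^2 - 13*n - 10) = (n - 2)*(n + 1)*(n^2 - 3*n - 10) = (n - 5)*(n - 2)*(n + 1)*(n + 2)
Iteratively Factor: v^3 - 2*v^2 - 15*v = (v + 3)*(v^2 - 5*v) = v*(v + 3)*(v - 5)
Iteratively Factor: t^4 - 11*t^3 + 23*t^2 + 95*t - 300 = (t - 5)*(t^3 - 6*t^2 - 7*t + 60) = (t - 5)*(t - 4)*(t^2 - 2*t - 15) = (t - 5)^2*(t - 4)*(t + 3)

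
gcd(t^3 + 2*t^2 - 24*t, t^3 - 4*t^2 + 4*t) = t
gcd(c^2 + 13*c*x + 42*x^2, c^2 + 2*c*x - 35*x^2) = c + 7*x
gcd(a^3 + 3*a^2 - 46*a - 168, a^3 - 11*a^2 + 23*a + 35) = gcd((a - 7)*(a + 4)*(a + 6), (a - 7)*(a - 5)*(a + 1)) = a - 7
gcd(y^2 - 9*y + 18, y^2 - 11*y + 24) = y - 3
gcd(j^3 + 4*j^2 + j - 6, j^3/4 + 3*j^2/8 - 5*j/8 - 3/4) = j + 2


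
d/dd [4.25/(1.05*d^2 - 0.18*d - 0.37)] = (0.765 - 8.925*d)/(-1.05*d^2 + 0.18*d + 0.37)^2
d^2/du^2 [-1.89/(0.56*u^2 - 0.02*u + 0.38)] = (1.185408*u^2 - 0.042336*u - 1.89*(1.12*u - 0.02)*(2.24*u - 0.04) + 0.804384)/(0.56*u^2 - 0.02*u + 0.38)^3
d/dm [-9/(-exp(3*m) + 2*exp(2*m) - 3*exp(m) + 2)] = (-27*exp(2*m) + 36*exp(m) - 27)*exp(m)/(exp(3*m) - 2*exp(2*m) + 3*exp(m) - 2)^2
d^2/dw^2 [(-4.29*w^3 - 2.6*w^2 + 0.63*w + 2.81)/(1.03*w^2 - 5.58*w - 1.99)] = (7.105427357601e-15*w^5 - 1.13686837721616e-13*w^4 - 313.286484*w^3 - 299.910654*w^2 - 191.086272*w + 151.92207)/(1.092727*w^6 - 17.759466*w^5 + 89.877903*w^4 - 105.117156*w^3 - 173.647599*w^2 - 66.292074*w - 7.880599)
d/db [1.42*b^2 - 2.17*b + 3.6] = 2.84*b - 2.17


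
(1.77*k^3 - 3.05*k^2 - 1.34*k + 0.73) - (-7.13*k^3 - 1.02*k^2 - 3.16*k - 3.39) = 8.9*k^3 - 2.03*k^2 + 1.82*k + 4.12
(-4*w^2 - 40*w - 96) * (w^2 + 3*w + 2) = -4*w^4 - 52*w^3 - 224*w^2 - 368*w - 192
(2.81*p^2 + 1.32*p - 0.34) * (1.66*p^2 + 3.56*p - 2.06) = 4.6646*p^4 + 12.1948*p^3 - 1.6538*p^2 - 3.9296*p + 0.7004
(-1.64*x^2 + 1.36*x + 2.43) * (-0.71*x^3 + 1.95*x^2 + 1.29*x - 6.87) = 1.1644*x^5 - 4.1636*x^4 - 1.1889*x^3 + 17.7597*x^2 - 6.2085*x - 16.6941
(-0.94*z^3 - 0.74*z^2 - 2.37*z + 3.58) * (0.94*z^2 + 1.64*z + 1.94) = -0.8836*z^5 - 2.2372*z^4 - 5.265*z^3 - 1.9572*z^2 + 1.2734*z + 6.9452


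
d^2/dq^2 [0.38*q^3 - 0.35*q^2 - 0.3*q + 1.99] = 2.28*q - 0.7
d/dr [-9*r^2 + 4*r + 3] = 4 - 18*r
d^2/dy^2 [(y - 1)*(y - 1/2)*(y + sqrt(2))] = 6*y - 3 + 2*sqrt(2)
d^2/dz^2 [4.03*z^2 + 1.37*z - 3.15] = 8.06000000000000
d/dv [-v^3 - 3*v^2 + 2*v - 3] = -3*v^2 - 6*v + 2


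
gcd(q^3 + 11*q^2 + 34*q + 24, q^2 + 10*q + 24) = q^2 + 10*q + 24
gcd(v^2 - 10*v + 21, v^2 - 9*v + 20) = 1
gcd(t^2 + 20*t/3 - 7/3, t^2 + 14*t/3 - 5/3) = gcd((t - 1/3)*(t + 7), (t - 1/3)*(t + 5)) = t - 1/3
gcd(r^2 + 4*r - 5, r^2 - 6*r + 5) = r - 1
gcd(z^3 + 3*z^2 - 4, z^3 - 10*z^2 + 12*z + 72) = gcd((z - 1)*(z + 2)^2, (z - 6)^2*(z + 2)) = z + 2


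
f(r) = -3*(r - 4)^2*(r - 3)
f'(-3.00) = -399.00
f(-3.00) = 882.00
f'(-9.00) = -1443.00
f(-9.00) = 6084.00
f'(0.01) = -119.34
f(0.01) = 142.80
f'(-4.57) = -609.58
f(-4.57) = 1667.93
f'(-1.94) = -281.91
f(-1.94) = 522.90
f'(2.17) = -19.16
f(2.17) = 8.34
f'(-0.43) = -150.04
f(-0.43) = 201.94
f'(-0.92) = -188.34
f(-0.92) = 284.67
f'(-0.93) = -189.16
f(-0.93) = 286.55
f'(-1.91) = -278.89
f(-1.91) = 514.49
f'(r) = -3*(r - 4)^2 - 3*(r - 3)*(2*r - 8) = 3*(10 - 3*r)*(r - 4)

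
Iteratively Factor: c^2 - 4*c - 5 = (c - 5)*(c + 1)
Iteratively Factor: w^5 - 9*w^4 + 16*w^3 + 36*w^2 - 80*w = (w - 2)*(w^4 - 7*w^3 + 2*w^2 + 40*w) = (w - 2)*(w + 2)*(w^3 - 9*w^2 + 20*w) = (w - 5)*(w - 2)*(w + 2)*(w^2 - 4*w) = w*(w - 5)*(w - 2)*(w + 2)*(w - 4)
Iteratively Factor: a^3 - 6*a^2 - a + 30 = (a + 2)*(a^2 - 8*a + 15) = (a - 3)*(a + 2)*(a - 5)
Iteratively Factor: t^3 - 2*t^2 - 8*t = (t)*(t^2 - 2*t - 8) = t*(t - 4)*(t + 2)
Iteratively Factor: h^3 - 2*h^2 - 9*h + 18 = (h + 3)*(h^2 - 5*h + 6) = (h - 3)*(h + 3)*(h - 2)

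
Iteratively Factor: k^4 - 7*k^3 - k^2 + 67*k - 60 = (k - 4)*(k^3 - 3*k^2 - 13*k + 15) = (k - 4)*(k - 1)*(k^2 - 2*k - 15) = (k - 5)*(k - 4)*(k - 1)*(k + 3)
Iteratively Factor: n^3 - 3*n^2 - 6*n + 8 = (n - 1)*(n^2 - 2*n - 8) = (n - 4)*(n - 1)*(n + 2)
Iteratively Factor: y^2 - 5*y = (y)*(y - 5)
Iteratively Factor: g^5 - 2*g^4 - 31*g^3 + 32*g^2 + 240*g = (g - 5)*(g^4 + 3*g^3 - 16*g^2 - 48*g) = (g - 5)*(g + 4)*(g^3 - g^2 - 12*g) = (g - 5)*(g + 3)*(g + 4)*(g^2 - 4*g) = g*(g - 5)*(g + 3)*(g + 4)*(g - 4)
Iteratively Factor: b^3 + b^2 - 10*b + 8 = (b + 4)*(b^2 - 3*b + 2) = (b - 2)*(b + 4)*(b - 1)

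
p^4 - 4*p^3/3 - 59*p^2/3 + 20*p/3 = p*(p - 5)*(p - 1/3)*(p + 4)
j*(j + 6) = j^2 + 6*j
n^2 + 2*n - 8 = (n - 2)*(n + 4)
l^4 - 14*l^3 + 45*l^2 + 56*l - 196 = (l - 7)^2*(l - 2)*(l + 2)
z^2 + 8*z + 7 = (z + 1)*(z + 7)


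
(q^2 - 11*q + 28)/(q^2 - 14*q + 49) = (q - 4)/(q - 7)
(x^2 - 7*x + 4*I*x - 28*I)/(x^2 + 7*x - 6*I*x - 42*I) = (x^2 + x*(-7 + 4*I) - 28*I)/(x^2 + x*(7 - 6*I) - 42*I)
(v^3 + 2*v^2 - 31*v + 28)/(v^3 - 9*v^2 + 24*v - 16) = (v + 7)/(v - 4)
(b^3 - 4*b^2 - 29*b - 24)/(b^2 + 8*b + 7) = (b^2 - 5*b - 24)/(b + 7)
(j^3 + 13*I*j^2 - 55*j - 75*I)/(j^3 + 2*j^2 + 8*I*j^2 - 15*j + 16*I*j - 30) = (j + 5*I)/(j + 2)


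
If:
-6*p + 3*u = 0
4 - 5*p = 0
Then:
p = 4/5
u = 8/5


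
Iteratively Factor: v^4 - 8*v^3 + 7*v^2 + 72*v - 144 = (v + 3)*(v^3 - 11*v^2 + 40*v - 48) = (v - 3)*(v + 3)*(v^2 - 8*v + 16) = (v - 4)*(v - 3)*(v + 3)*(v - 4)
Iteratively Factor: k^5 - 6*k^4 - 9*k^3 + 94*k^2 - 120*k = (k)*(k^4 - 6*k^3 - 9*k^2 + 94*k - 120) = k*(k - 3)*(k^3 - 3*k^2 - 18*k + 40) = k*(k - 3)*(k + 4)*(k^2 - 7*k + 10) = k*(k - 3)*(k - 2)*(k + 4)*(k - 5)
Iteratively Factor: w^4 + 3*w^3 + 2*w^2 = (w + 1)*(w^3 + 2*w^2) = w*(w + 1)*(w^2 + 2*w) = w^2*(w + 1)*(w + 2)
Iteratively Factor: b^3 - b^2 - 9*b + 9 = (b - 3)*(b^2 + 2*b - 3) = (b - 3)*(b + 3)*(b - 1)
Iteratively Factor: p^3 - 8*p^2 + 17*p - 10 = (p - 2)*(p^2 - 6*p + 5) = (p - 5)*(p - 2)*(p - 1)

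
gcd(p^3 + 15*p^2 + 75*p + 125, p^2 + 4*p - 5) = p + 5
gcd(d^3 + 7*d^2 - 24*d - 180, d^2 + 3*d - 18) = d + 6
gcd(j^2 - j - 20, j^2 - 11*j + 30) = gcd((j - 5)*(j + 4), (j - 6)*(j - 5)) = j - 5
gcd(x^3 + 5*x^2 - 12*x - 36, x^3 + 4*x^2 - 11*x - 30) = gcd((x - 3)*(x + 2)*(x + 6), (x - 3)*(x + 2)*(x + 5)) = x^2 - x - 6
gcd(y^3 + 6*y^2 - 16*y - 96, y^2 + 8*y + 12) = y + 6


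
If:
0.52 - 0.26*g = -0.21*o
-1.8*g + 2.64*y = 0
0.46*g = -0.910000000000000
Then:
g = -1.98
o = -4.93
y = -1.35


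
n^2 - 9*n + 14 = (n - 7)*(n - 2)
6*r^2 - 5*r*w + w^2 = (-3*r + w)*(-2*r + w)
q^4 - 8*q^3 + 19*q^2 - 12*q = q*(q - 4)*(q - 3)*(q - 1)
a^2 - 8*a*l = a*(a - 8*l)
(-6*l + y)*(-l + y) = 6*l^2 - 7*l*y + y^2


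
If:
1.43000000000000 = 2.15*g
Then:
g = 0.67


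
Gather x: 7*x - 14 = 7*x - 14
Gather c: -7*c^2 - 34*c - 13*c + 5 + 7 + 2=-7*c^2 - 47*c + 14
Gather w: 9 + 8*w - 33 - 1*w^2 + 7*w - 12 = -w^2 + 15*w - 36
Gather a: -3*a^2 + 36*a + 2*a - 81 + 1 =-3*a^2 + 38*a - 80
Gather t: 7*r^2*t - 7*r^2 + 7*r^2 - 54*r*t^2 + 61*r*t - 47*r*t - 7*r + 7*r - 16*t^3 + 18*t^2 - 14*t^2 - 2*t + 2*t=-16*t^3 + t^2*(4 - 54*r) + t*(7*r^2 + 14*r)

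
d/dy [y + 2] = 1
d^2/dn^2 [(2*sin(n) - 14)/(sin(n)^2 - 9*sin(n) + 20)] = 2*(-sin(n)^5 + 19*sin(n)^4 - 67*sin(n)^3 - 215*sin(n)^2 + 1118*sin(n) - 494)/(sin(n)^2 - 9*sin(n) + 20)^3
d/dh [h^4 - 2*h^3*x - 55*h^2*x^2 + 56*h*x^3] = 4*h^3 - 6*h^2*x - 110*h*x^2 + 56*x^3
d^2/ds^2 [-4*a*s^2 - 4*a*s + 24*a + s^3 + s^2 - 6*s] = -8*a + 6*s + 2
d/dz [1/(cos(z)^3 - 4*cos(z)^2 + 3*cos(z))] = (3*sin(z) + 3*sin(z)/cos(z)^2 - 8*tan(z))/((cos(z) - 3)^2*(cos(z) - 1)^2)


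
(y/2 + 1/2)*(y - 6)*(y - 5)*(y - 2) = y^4/2 - 6*y^3 + 39*y^2/2 - 4*y - 30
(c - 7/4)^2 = c^2 - 7*c/2 + 49/16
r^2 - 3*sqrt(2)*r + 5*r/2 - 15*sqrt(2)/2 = (r + 5/2)*(r - 3*sqrt(2))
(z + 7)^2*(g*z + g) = g*z^3 + 15*g*z^2 + 63*g*z + 49*g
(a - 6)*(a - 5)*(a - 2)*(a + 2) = a^4 - 11*a^3 + 26*a^2 + 44*a - 120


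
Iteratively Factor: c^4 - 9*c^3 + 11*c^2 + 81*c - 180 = (c + 3)*(c^3 - 12*c^2 + 47*c - 60) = (c - 5)*(c + 3)*(c^2 - 7*c + 12) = (c - 5)*(c - 4)*(c + 3)*(c - 3)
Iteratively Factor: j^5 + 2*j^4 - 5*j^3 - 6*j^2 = (j)*(j^4 + 2*j^3 - 5*j^2 - 6*j) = j^2*(j^3 + 2*j^2 - 5*j - 6) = j^2*(j + 1)*(j^2 + j - 6) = j^2*(j - 2)*(j + 1)*(j + 3)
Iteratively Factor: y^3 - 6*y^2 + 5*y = (y - 5)*(y^2 - y) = (y - 5)*(y - 1)*(y)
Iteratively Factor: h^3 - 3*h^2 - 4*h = (h - 4)*(h^2 + h) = h*(h - 4)*(h + 1)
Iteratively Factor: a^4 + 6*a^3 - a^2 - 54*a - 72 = (a + 4)*(a^3 + 2*a^2 - 9*a - 18) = (a + 2)*(a + 4)*(a^2 - 9) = (a - 3)*(a + 2)*(a + 4)*(a + 3)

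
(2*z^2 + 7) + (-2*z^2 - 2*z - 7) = -2*z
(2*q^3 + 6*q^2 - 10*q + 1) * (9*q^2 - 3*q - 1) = 18*q^5 + 48*q^4 - 110*q^3 + 33*q^2 + 7*q - 1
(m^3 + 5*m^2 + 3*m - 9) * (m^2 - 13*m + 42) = m^5 - 8*m^4 - 20*m^3 + 162*m^2 + 243*m - 378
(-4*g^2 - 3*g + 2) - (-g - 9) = -4*g^2 - 2*g + 11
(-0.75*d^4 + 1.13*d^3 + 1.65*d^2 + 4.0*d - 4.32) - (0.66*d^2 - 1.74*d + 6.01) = -0.75*d^4 + 1.13*d^3 + 0.99*d^2 + 5.74*d - 10.33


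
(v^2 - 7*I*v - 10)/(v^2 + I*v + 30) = (v - 2*I)/(v + 6*I)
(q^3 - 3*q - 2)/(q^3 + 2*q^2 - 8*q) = (q^2 + 2*q + 1)/(q*(q + 4))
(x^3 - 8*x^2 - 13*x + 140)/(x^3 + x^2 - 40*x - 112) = (x - 5)/(x + 4)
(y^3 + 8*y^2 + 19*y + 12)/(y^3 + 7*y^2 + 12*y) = (y + 1)/y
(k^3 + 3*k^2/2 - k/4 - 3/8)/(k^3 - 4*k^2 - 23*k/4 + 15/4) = (k + 1/2)/(k - 5)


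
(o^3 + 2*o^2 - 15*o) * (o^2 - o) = o^5 + o^4 - 17*o^3 + 15*o^2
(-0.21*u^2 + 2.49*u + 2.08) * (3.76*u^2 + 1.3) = -0.7896*u^4 + 9.3624*u^3 + 7.5478*u^2 + 3.237*u + 2.704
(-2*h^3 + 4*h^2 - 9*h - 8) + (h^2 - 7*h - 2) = -2*h^3 + 5*h^2 - 16*h - 10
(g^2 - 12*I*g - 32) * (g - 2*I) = g^3 - 14*I*g^2 - 56*g + 64*I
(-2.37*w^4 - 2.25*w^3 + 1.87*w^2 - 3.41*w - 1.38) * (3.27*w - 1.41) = -7.7499*w^5 - 4.0158*w^4 + 9.2874*w^3 - 13.7874*w^2 + 0.2955*w + 1.9458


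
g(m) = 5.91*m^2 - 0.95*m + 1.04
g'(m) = 11.82*m - 0.95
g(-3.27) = 67.34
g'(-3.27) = -39.60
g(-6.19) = 233.37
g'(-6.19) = -74.12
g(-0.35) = 2.10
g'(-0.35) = -5.09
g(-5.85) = 208.85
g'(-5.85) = -70.10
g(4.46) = 114.36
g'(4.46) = 51.77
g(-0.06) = 1.12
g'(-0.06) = -1.66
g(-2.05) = 27.82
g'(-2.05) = -25.18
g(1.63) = 15.19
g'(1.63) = 18.32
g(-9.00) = 488.30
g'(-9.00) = -107.33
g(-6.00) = 219.50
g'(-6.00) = -71.87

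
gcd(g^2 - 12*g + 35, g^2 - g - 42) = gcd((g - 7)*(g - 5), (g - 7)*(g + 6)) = g - 7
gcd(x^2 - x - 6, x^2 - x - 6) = x^2 - x - 6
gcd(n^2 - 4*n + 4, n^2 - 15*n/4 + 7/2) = n - 2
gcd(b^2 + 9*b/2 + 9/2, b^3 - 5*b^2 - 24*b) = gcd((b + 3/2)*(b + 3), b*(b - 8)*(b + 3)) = b + 3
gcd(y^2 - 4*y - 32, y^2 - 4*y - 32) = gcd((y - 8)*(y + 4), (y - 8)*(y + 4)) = y^2 - 4*y - 32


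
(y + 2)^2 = y^2 + 4*y + 4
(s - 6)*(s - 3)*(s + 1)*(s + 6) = s^4 - 2*s^3 - 39*s^2 + 72*s + 108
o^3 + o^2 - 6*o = o*(o - 2)*(o + 3)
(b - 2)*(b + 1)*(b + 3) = b^3 + 2*b^2 - 5*b - 6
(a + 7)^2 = a^2 + 14*a + 49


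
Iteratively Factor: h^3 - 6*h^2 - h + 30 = (h - 3)*(h^2 - 3*h - 10) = (h - 3)*(h + 2)*(h - 5)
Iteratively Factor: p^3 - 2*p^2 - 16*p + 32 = (p + 4)*(p^2 - 6*p + 8) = (p - 2)*(p + 4)*(p - 4)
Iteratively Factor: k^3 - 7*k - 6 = (k + 1)*(k^2 - k - 6) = (k + 1)*(k + 2)*(k - 3)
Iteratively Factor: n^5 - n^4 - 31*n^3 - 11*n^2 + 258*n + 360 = (n + 2)*(n^4 - 3*n^3 - 25*n^2 + 39*n + 180) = (n + 2)*(n + 3)*(n^3 - 6*n^2 - 7*n + 60) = (n + 2)*(n + 3)^2*(n^2 - 9*n + 20) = (n - 5)*(n + 2)*(n + 3)^2*(n - 4)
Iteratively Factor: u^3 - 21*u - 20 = (u + 1)*(u^2 - u - 20) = (u + 1)*(u + 4)*(u - 5)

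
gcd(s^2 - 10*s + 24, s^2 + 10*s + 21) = 1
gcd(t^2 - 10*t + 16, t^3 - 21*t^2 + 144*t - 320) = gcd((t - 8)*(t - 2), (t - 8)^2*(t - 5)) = t - 8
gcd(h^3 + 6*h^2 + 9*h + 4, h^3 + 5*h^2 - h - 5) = h + 1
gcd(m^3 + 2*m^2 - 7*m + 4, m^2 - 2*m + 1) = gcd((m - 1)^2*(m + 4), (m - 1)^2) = m^2 - 2*m + 1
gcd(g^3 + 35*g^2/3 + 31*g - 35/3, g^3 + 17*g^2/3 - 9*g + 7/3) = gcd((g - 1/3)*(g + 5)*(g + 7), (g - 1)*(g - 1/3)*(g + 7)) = g^2 + 20*g/3 - 7/3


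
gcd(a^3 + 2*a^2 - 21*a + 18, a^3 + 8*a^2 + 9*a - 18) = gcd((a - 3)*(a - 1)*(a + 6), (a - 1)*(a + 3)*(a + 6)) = a^2 + 5*a - 6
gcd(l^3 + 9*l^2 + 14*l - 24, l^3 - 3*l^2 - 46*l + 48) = l^2 + 5*l - 6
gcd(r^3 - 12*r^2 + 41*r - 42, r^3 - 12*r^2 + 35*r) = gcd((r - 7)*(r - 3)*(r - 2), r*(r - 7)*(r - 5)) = r - 7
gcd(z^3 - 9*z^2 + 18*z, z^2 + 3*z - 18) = z - 3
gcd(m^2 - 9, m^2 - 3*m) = m - 3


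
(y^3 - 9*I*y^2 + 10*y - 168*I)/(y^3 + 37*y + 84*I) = (y - 6*I)/(y + 3*I)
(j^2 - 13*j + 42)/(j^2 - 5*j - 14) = (j - 6)/(j + 2)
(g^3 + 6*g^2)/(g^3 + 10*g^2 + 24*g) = g/(g + 4)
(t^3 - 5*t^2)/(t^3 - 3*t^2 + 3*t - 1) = t^2*(t - 5)/(t^3 - 3*t^2 + 3*t - 1)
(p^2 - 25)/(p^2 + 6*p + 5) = (p - 5)/(p + 1)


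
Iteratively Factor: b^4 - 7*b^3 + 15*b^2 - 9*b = (b)*(b^3 - 7*b^2 + 15*b - 9) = b*(b - 1)*(b^2 - 6*b + 9) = b*(b - 3)*(b - 1)*(b - 3)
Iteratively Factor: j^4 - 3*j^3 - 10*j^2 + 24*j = (j - 4)*(j^3 + j^2 - 6*j) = j*(j - 4)*(j^2 + j - 6) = j*(j - 4)*(j + 3)*(j - 2)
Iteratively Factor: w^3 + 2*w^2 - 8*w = (w + 4)*(w^2 - 2*w) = w*(w + 4)*(w - 2)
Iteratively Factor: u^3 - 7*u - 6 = (u + 1)*(u^2 - u - 6) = (u + 1)*(u + 2)*(u - 3)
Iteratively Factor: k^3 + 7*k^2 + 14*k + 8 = (k + 2)*(k^2 + 5*k + 4) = (k + 1)*(k + 2)*(k + 4)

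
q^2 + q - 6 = (q - 2)*(q + 3)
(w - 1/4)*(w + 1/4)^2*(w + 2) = w^4 + 9*w^3/4 + 7*w^2/16 - 9*w/64 - 1/32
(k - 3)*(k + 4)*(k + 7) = k^3 + 8*k^2 - 5*k - 84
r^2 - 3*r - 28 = (r - 7)*(r + 4)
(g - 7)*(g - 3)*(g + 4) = g^3 - 6*g^2 - 19*g + 84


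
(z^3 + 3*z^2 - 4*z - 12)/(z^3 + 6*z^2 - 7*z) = (z^3 + 3*z^2 - 4*z - 12)/(z*(z^2 + 6*z - 7))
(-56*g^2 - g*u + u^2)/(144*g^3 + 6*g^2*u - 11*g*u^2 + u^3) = (7*g + u)/(-18*g^2 - 3*g*u + u^2)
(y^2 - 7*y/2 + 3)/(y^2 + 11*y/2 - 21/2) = (y - 2)/(y + 7)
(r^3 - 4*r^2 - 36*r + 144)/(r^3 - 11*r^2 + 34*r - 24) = (r + 6)/(r - 1)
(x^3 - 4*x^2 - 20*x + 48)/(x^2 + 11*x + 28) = (x^2 - 8*x + 12)/(x + 7)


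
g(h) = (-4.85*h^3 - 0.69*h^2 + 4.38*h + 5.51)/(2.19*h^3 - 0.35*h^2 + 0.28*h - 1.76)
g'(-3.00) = 0.18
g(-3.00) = -1.81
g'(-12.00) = 0.01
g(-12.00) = -2.14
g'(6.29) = -0.00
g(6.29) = -2.26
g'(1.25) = -9.43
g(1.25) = 0.19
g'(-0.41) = -2.71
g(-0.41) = -1.89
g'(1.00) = -238.51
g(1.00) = 12.08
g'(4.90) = -0.01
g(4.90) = -2.25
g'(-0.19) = -3.14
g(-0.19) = -2.55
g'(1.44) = -3.57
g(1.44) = -0.92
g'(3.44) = -0.08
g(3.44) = -2.20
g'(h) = (-14.55*h^2 - 1.38*h + 4.38)/(2.19*h^3 - 0.35*h^2 + 0.28*h - 1.76) + (-6.57*h^2 + 0.7*h - 0.28)*(-4.85*h^3 - 0.69*h^2 + 4.38*h + 5.51)/(2.19*h^3 - 0.35*h^2 + 0.28*h - 1.76)^2 = (3.5527136788005e-15*h^5 + 3.2086*h^4 - 21.9004*h^3 - 9.2529*h^2 + 6.2858*h - 9.2516)/(4.7961*h^6 - 1.533*h^5 + 1.3489*h^4 - 7.9048*h^3 + 1.3104*h^2 - 0.9856*h + 3.0976)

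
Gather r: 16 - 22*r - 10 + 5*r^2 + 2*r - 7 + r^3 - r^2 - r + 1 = r^3 + 4*r^2 - 21*r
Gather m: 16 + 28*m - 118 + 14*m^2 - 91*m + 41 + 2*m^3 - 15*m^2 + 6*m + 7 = 2*m^3 - m^2 - 57*m - 54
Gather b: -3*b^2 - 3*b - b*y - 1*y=-3*b^2 + b*(-y - 3) - y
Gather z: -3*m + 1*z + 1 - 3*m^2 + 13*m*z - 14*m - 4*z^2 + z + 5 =-3*m^2 - 17*m - 4*z^2 + z*(13*m + 2) + 6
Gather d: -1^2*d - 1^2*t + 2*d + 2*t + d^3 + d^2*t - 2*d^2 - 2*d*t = d^3 + d^2*(t - 2) + d*(1 - 2*t) + t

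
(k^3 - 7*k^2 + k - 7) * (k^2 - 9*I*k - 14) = k^5 - 7*k^4 - 9*I*k^4 - 13*k^3 + 63*I*k^3 + 91*k^2 - 9*I*k^2 - 14*k + 63*I*k + 98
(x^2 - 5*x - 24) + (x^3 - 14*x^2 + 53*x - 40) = x^3 - 13*x^2 + 48*x - 64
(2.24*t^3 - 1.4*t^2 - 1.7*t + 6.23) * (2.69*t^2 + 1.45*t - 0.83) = 6.0256*t^5 - 0.517999999999999*t^4 - 8.4622*t^3 + 15.4557*t^2 + 10.4445*t - 5.1709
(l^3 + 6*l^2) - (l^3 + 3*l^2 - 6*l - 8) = 3*l^2 + 6*l + 8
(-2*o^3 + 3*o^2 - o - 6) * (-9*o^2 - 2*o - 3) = 18*o^5 - 23*o^4 + 9*o^3 + 47*o^2 + 15*o + 18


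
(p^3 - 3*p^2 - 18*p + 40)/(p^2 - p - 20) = p - 2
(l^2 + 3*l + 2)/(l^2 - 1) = (l + 2)/(l - 1)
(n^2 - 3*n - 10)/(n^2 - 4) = (n - 5)/(n - 2)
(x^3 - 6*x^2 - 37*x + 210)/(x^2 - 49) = (x^2 + x - 30)/(x + 7)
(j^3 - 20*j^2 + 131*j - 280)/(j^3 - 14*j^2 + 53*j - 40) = (j - 7)/(j - 1)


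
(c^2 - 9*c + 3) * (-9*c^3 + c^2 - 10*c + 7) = -9*c^5 + 82*c^4 - 46*c^3 + 100*c^2 - 93*c + 21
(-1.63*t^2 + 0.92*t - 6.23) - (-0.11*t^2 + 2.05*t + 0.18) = -1.52*t^2 - 1.13*t - 6.41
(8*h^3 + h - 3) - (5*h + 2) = 8*h^3 - 4*h - 5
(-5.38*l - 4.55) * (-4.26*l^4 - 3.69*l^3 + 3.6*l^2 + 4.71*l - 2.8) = 22.9188*l^5 + 39.2352*l^4 - 2.5785*l^3 - 41.7198*l^2 - 6.3665*l + 12.74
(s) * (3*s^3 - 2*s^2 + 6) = 3*s^4 - 2*s^3 + 6*s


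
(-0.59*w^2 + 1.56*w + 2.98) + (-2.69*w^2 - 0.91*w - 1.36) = -3.28*w^2 + 0.65*w + 1.62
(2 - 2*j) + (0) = 2 - 2*j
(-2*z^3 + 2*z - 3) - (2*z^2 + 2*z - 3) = -2*z^3 - 2*z^2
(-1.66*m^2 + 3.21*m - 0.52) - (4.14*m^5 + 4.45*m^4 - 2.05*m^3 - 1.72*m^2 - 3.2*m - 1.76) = -4.14*m^5 - 4.45*m^4 + 2.05*m^3 + 0.0600000000000001*m^2 + 6.41*m + 1.24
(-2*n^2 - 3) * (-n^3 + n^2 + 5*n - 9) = 2*n^5 - 2*n^4 - 7*n^3 + 15*n^2 - 15*n + 27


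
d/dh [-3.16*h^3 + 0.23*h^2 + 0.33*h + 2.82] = -9.48*h^2 + 0.46*h + 0.33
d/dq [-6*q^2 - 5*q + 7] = -12*q - 5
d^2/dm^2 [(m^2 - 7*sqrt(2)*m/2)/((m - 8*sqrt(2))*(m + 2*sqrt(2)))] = (5*sqrt(2)*m^3 + 192*m^2 - 672*sqrt(2)*m + 4736)/(m^6 - 18*sqrt(2)*m^5 + 120*m^4 + 720*sqrt(2)*m^3 - 3840*m^2 - 18432*sqrt(2)*m - 32768)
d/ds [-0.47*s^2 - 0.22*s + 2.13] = -0.94*s - 0.22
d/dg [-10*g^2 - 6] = -20*g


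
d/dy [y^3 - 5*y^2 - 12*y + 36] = 3*y^2 - 10*y - 12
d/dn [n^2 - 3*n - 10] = 2*n - 3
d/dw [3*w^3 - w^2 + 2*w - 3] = 9*w^2 - 2*w + 2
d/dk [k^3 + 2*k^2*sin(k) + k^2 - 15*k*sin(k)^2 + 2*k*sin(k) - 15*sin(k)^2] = 2*k^2*cos(k) + 3*k^2 + 4*k*sin(k) - 15*k*sin(2*k) + 2*k*cos(k) + 2*k - 15*sin(k)^2 + 2*sin(k) - 15*sin(2*k)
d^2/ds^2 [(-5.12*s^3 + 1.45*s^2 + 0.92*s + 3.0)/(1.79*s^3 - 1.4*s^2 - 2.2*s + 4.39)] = (-5.6843418860808e-14*s^7 - 16.3695499999999*s^6 - 103.288728*s^5 + 618.576744*s^4 - 390.38375*s^3 + 227.806536*s^2 - 644.118792*s + 139.57581)/(5.735339*s^9 - 13.45722*s^8 - 10.62186*s^7 + 72.533197*s^6 - 52.95324*s^5 - 98.24172*s^4 + 173.970377*s^3 - 17.20002*s^2 - 127.19586*s + 84.604519)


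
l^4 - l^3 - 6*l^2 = l^2*(l - 3)*(l + 2)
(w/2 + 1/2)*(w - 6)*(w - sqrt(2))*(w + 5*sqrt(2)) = w^4/2 - 5*w^3/2 + 2*sqrt(2)*w^3 - 10*sqrt(2)*w^2 - 8*w^2 - 12*sqrt(2)*w + 25*w + 30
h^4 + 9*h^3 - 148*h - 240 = (h - 4)*(h + 2)*(h + 5)*(h + 6)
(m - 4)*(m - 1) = m^2 - 5*m + 4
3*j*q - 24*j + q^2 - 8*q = (3*j + q)*(q - 8)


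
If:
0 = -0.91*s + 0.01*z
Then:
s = 0.010989010989011*z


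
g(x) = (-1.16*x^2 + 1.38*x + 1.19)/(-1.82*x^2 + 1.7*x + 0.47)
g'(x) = (1.38 - 2.32*x)/(-1.82*x^2 + 1.7*x + 0.47) + (3.64*x - 1.7)*(-1.16*x^2 + 1.38*x + 1.19)/(-1.82*x^2 + 1.7*x + 0.47)^2 = (0.5396*x^2 + 3.2412*x - 1.3744)/(3.3124*x^4 - 6.188*x^3 + 1.1792*x^2 + 1.598*x + 0.2209)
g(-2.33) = 0.62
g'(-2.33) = -0.03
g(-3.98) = 0.65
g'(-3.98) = -0.00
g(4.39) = 0.56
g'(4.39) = 0.03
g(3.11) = 0.48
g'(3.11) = 0.10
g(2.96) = 0.47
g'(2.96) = 0.12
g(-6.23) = 0.65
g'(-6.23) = -0.00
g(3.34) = 0.50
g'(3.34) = 0.08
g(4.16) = 0.55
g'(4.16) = 0.04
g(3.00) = 0.47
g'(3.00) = 0.11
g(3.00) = 0.47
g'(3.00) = 0.11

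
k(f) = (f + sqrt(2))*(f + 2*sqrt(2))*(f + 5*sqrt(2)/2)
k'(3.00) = 92.67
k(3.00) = 168.15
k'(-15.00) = 460.65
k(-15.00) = -1895.77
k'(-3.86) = 3.65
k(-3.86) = -0.82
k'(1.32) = 44.76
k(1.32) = 55.07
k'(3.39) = 106.21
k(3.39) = 206.90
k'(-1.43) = 2.89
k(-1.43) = -0.05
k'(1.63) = 52.33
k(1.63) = 70.11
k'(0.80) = 33.37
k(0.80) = 34.83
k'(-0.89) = 7.53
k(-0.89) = 2.69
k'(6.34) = 238.21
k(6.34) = 702.09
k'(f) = (f + sqrt(2))*(f + 2*sqrt(2)) + (f + sqrt(2))*(f + 5*sqrt(2)/2) + (f + 2*sqrt(2))*(f + 5*sqrt(2)/2)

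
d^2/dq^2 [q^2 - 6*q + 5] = 2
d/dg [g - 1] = 1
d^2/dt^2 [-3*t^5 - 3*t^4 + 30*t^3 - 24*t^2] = -60*t^3 - 36*t^2 + 180*t - 48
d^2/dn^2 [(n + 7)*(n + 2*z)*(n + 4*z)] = 6*n + 12*z + 14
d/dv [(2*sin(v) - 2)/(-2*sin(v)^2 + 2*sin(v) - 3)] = -2*(4*sin(v) + cos(2*v))*cos(v)/(2*sin(v) + cos(2*v) - 4)^2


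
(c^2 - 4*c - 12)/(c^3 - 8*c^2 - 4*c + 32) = (c - 6)/(c^2 - 10*c + 16)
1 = 1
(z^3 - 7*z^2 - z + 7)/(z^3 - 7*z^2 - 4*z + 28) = (z^2 - 1)/(z^2 - 4)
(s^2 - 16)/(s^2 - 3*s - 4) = (s + 4)/(s + 1)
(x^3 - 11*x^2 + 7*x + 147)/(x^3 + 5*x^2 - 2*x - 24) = (x^2 - 14*x + 49)/(x^2 + 2*x - 8)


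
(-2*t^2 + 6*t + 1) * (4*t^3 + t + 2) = -8*t^5 + 24*t^4 + 2*t^3 + 2*t^2 + 13*t + 2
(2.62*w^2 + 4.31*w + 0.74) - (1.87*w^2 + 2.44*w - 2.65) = 0.75*w^2 + 1.87*w + 3.39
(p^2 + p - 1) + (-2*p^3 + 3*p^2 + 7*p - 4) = -2*p^3 + 4*p^2 + 8*p - 5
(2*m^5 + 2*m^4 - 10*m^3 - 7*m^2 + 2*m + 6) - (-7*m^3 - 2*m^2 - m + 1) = 2*m^5 + 2*m^4 - 3*m^3 - 5*m^2 + 3*m + 5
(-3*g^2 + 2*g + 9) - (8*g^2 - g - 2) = -11*g^2 + 3*g + 11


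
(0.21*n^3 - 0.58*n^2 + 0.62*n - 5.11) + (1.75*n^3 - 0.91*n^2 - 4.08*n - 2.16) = 1.96*n^3 - 1.49*n^2 - 3.46*n - 7.27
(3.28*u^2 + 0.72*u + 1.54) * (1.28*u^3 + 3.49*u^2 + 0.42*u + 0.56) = 4.1984*u^5 + 12.3688*u^4 + 5.8616*u^3 + 7.5138*u^2 + 1.05*u + 0.8624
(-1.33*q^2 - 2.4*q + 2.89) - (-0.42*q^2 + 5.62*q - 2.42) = -0.91*q^2 - 8.02*q + 5.31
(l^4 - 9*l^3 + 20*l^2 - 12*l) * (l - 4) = l^5 - 13*l^4 + 56*l^3 - 92*l^2 + 48*l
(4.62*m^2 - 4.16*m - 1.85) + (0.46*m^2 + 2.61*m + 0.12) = 5.08*m^2 - 1.55*m - 1.73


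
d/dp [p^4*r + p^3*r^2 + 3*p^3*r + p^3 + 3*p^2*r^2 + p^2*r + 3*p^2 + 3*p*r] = 4*p^3*r + 3*p^2*r^2 + 9*p^2*r + 3*p^2 + 6*p*r^2 + 2*p*r + 6*p + 3*r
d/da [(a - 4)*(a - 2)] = 2*a - 6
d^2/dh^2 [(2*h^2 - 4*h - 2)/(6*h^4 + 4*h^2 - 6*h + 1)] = 4*(108*h^8 - 432*h^7 - 384*h^6 + 72*h^5 - 504*h^4 + 184*h^3 - 24*h^2 + 96*h - 43)/(216*h^12 + 432*h^10 - 648*h^9 + 396*h^8 - 864*h^7 + 856*h^6 - 504*h^5 + 498*h^4 - 360*h^3 + 120*h^2 - 18*h + 1)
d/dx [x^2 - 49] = 2*x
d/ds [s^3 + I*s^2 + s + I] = 3*s^2 + 2*I*s + 1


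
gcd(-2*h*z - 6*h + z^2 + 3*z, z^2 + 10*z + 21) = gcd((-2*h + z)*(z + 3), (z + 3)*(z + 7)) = z + 3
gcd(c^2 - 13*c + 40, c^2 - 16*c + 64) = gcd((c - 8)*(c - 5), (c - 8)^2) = c - 8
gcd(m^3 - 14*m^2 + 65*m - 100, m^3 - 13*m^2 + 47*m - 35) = m - 5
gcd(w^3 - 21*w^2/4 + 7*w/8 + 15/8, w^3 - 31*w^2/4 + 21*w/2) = 1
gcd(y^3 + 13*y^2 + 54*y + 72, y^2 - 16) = y + 4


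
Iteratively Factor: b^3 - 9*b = (b)*(b^2 - 9) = b*(b - 3)*(b + 3)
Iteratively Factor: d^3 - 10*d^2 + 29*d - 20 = (d - 4)*(d^2 - 6*d + 5) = (d - 4)*(d - 1)*(d - 5)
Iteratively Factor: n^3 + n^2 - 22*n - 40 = (n - 5)*(n^2 + 6*n + 8) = (n - 5)*(n + 2)*(n + 4)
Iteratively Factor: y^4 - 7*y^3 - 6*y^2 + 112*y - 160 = (y - 4)*(y^3 - 3*y^2 - 18*y + 40) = (y - 4)*(y + 4)*(y^2 - 7*y + 10) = (y - 4)*(y - 2)*(y + 4)*(y - 5)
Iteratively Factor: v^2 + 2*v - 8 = (v + 4)*(v - 2)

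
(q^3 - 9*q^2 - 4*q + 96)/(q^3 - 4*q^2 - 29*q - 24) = (q - 4)/(q + 1)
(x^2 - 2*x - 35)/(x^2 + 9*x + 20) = (x - 7)/(x + 4)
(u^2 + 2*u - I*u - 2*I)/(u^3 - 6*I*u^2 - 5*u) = (u + 2)/(u*(u - 5*I))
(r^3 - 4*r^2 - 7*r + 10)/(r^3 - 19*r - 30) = (r - 1)/(r + 3)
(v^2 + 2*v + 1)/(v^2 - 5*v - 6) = (v + 1)/(v - 6)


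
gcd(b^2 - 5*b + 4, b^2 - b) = b - 1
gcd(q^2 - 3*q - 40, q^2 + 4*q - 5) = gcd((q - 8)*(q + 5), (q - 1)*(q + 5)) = q + 5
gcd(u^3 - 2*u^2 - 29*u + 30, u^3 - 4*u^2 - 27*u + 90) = u^2 - u - 30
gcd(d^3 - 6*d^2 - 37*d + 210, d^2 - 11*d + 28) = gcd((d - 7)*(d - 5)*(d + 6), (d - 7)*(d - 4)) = d - 7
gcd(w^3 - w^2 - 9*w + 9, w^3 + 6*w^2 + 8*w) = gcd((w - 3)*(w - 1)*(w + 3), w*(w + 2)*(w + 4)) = 1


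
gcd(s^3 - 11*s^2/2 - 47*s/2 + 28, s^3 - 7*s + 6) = s - 1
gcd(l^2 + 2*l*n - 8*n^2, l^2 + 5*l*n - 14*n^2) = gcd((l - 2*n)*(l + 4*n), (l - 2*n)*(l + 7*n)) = l - 2*n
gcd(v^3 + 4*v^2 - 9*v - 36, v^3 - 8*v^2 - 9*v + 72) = v^2 - 9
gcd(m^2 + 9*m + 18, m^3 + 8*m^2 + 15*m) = m + 3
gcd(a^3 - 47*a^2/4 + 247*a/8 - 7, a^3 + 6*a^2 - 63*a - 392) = a - 8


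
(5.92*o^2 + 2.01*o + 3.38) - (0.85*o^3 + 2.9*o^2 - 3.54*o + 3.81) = -0.85*o^3 + 3.02*o^2 + 5.55*o - 0.43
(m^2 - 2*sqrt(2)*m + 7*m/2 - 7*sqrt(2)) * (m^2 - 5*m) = m^4 - 2*sqrt(2)*m^3 - 3*m^3/2 - 35*m^2/2 + 3*sqrt(2)*m^2 + 35*sqrt(2)*m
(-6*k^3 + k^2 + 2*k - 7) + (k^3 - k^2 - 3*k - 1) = -5*k^3 - k - 8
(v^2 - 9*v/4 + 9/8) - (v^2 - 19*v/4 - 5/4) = 5*v/2 + 19/8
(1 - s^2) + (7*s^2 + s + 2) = 6*s^2 + s + 3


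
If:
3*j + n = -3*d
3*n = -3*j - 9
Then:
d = 2*n/3 + 3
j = -n - 3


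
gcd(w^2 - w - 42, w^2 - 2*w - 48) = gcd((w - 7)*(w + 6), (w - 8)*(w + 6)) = w + 6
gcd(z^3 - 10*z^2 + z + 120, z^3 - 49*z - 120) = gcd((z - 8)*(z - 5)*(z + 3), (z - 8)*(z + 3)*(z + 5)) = z^2 - 5*z - 24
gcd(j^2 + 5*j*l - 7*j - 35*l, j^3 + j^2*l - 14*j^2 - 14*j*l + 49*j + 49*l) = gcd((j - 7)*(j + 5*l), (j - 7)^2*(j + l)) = j - 7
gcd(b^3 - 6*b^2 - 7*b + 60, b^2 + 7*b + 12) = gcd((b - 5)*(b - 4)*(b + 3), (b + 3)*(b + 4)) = b + 3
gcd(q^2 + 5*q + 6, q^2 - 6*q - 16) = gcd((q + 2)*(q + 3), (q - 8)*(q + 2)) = q + 2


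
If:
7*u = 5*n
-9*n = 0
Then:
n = 0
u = 0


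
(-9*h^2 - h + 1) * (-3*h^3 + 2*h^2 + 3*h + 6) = 27*h^5 - 15*h^4 - 32*h^3 - 55*h^2 - 3*h + 6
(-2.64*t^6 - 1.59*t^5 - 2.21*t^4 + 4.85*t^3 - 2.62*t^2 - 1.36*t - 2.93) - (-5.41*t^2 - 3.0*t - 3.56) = -2.64*t^6 - 1.59*t^5 - 2.21*t^4 + 4.85*t^3 + 2.79*t^2 + 1.64*t + 0.63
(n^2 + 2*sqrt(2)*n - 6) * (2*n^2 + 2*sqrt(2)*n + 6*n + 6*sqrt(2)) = 2*n^4 + 6*n^3 + 6*sqrt(2)*n^3 - 4*n^2 + 18*sqrt(2)*n^2 - 12*sqrt(2)*n - 12*n - 36*sqrt(2)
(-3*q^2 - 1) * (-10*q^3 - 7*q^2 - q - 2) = 30*q^5 + 21*q^4 + 13*q^3 + 13*q^2 + q + 2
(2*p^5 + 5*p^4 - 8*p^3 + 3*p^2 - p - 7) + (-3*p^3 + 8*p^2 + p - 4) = 2*p^5 + 5*p^4 - 11*p^3 + 11*p^2 - 11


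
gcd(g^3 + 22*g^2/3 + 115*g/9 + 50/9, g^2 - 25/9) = g + 5/3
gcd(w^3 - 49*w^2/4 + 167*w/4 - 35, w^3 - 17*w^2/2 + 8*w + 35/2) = w - 7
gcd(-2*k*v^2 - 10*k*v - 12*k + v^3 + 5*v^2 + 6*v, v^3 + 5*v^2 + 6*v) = v^2 + 5*v + 6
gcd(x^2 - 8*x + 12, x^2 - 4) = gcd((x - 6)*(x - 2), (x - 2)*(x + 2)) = x - 2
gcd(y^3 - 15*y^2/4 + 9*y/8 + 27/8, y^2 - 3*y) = y - 3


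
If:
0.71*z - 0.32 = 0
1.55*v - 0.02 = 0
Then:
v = 0.01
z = 0.45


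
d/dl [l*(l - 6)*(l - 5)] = 3*l^2 - 22*l + 30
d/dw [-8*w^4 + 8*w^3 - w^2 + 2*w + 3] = -32*w^3 + 24*w^2 - 2*w + 2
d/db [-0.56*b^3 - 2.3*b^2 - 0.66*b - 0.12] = -1.68*b^2 - 4.6*b - 0.66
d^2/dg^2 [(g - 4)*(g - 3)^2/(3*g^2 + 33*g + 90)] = 12*(13*g^3 + 99*g^2 - 81*g - 1287)/(g^6 + 33*g^5 + 453*g^4 + 3311*g^3 + 13590*g^2 + 29700*g + 27000)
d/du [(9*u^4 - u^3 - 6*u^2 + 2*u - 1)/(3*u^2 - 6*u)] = (18*u^5 - 55*u^4 + 4*u^3 + 10*u^2 + 2*u - 2)/(3*u^2*(u^2 - 4*u + 4))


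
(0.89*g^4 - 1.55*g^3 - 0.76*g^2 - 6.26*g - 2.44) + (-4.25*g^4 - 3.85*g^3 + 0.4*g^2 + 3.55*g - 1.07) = -3.36*g^4 - 5.4*g^3 - 0.36*g^2 - 2.71*g - 3.51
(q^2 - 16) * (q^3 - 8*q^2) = q^5 - 8*q^4 - 16*q^3 + 128*q^2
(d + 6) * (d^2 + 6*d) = d^3 + 12*d^2 + 36*d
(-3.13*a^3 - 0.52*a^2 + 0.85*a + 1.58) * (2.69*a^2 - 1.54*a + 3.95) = -8.4197*a^5 + 3.4214*a^4 - 9.2762*a^3 + 0.8872*a^2 + 0.9243*a + 6.241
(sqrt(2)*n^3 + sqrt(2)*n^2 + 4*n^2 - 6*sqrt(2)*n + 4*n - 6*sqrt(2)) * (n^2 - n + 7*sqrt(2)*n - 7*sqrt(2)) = sqrt(2)*n^5 + 18*n^4 + 21*sqrt(2)*n^3 - 102*n^2 - 22*sqrt(2)*n + 84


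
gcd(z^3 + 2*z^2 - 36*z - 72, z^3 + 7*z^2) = 1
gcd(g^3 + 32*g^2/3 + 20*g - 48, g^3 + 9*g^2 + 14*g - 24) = g + 6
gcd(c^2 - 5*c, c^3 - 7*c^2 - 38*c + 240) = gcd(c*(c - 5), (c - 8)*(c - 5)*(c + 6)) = c - 5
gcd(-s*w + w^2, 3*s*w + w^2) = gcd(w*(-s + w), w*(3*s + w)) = w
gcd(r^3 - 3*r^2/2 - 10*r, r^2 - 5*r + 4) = r - 4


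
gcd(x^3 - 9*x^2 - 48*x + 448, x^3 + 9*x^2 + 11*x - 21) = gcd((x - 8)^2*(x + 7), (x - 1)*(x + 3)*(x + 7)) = x + 7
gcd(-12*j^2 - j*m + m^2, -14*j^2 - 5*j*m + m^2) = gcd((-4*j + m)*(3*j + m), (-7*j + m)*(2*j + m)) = 1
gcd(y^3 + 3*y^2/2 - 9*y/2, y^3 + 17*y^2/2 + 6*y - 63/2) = y^2 + 3*y/2 - 9/2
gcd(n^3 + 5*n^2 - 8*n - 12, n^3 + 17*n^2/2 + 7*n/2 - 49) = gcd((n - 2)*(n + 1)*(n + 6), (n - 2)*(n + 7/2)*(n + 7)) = n - 2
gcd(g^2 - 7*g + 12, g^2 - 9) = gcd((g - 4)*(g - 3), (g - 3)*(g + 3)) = g - 3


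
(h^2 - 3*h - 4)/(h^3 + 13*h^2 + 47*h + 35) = (h - 4)/(h^2 + 12*h + 35)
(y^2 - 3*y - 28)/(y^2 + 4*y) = (y - 7)/y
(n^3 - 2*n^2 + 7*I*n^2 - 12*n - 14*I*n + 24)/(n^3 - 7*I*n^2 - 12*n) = (n^3 + n^2*(-2 + 7*I) - 2*n*(6 + 7*I) + 24)/(n*(n^2 - 7*I*n - 12))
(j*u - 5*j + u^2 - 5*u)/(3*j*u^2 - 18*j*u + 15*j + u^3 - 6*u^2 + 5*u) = (j + u)/(3*j*u - 3*j + u^2 - u)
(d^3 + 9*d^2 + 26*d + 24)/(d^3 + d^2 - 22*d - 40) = (d + 3)/(d - 5)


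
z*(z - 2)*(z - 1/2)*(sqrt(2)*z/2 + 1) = sqrt(2)*z^4/2 - 5*sqrt(2)*z^3/4 + z^3 - 5*z^2/2 + sqrt(2)*z^2/2 + z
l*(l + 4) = l^2 + 4*l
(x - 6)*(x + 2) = x^2 - 4*x - 12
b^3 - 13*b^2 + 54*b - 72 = (b - 6)*(b - 4)*(b - 3)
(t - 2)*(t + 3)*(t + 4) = t^3 + 5*t^2 - 2*t - 24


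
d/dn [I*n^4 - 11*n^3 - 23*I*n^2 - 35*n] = 4*I*n^3 - 33*n^2 - 46*I*n - 35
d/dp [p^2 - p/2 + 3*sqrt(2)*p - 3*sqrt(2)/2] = 2*p - 1/2 + 3*sqrt(2)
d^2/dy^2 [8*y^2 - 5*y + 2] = 16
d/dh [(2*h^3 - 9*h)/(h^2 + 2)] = (2*h^4 + 21*h^2 - 18)/(h^4 + 4*h^2 + 4)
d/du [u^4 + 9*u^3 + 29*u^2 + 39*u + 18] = 4*u^3 + 27*u^2 + 58*u + 39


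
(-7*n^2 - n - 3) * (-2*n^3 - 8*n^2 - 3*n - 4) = 14*n^5 + 58*n^4 + 35*n^3 + 55*n^2 + 13*n + 12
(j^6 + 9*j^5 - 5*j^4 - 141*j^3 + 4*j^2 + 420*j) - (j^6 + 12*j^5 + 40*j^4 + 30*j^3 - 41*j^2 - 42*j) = -3*j^5 - 45*j^4 - 171*j^3 + 45*j^2 + 462*j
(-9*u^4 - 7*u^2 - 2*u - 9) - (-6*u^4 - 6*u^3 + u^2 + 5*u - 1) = -3*u^4 + 6*u^3 - 8*u^2 - 7*u - 8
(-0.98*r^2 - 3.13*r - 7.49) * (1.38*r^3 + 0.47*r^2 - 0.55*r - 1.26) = -1.3524*r^5 - 4.78*r^4 - 11.2683*r^3 - 0.564*r^2 + 8.0633*r + 9.4374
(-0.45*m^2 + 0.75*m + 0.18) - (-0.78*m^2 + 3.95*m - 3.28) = 0.33*m^2 - 3.2*m + 3.46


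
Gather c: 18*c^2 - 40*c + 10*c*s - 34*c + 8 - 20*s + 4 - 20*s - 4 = 18*c^2 + c*(10*s - 74) - 40*s + 8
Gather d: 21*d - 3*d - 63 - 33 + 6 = 18*d - 90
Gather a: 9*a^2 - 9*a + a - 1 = 9*a^2 - 8*a - 1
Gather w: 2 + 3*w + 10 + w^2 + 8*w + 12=w^2 + 11*w + 24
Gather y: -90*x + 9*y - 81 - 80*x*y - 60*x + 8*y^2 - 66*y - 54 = -150*x + 8*y^2 + y*(-80*x - 57) - 135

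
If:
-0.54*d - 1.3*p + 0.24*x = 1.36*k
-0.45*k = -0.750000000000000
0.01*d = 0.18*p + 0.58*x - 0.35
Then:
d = 7.23411978221416*x - 7.83121597096189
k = 1.67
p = 1.50937689050212 - 2.82032667876588*x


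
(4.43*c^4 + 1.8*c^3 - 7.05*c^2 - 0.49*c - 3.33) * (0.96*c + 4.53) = 4.2528*c^5 + 21.7959*c^4 + 1.386*c^3 - 32.4069*c^2 - 5.4165*c - 15.0849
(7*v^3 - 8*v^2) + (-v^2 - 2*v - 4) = 7*v^3 - 9*v^2 - 2*v - 4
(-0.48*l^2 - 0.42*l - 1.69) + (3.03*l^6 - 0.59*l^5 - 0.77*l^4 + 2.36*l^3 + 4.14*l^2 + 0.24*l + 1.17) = 3.03*l^6 - 0.59*l^5 - 0.77*l^4 + 2.36*l^3 + 3.66*l^2 - 0.18*l - 0.52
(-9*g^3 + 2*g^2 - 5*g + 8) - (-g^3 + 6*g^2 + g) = -8*g^3 - 4*g^2 - 6*g + 8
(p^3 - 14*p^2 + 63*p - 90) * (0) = 0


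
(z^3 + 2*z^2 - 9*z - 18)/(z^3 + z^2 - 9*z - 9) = (z + 2)/(z + 1)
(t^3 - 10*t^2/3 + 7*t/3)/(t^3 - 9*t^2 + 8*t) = (t - 7/3)/(t - 8)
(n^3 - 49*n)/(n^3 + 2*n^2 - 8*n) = (n^2 - 49)/(n^2 + 2*n - 8)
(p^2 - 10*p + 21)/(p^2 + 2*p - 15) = (p - 7)/(p + 5)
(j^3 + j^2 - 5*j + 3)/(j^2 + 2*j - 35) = (j^3 + j^2 - 5*j + 3)/(j^2 + 2*j - 35)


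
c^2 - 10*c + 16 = (c - 8)*(c - 2)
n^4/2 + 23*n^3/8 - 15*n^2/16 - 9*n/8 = n*(n/2 + 1/4)*(n - 3/4)*(n + 6)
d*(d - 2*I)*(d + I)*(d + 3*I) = d^4 + 2*I*d^3 + 5*d^2 + 6*I*d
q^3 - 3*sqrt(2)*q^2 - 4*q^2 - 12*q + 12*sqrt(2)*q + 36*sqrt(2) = (q - 6)*(q + 2)*(q - 3*sqrt(2))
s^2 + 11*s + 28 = (s + 4)*(s + 7)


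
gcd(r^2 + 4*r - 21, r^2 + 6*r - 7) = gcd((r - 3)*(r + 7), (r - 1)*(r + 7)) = r + 7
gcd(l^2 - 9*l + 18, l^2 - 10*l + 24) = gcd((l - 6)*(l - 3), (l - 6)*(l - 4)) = l - 6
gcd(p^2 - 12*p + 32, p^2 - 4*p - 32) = p - 8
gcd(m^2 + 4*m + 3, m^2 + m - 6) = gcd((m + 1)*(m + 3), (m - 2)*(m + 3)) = m + 3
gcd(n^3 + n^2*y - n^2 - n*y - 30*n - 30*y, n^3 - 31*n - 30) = n^2 - n - 30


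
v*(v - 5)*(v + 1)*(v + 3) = v^4 - v^3 - 17*v^2 - 15*v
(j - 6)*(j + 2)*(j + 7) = j^3 + 3*j^2 - 40*j - 84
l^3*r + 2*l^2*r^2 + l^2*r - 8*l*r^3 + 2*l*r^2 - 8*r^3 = (l - 2*r)*(l + 4*r)*(l*r + r)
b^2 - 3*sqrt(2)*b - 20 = (b - 5*sqrt(2))*(b + 2*sqrt(2))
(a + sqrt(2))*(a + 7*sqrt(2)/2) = a^2 + 9*sqrt(2)*a/2 + 7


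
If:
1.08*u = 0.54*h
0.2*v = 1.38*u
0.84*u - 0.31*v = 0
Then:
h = 0.00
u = 0.00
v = 0.00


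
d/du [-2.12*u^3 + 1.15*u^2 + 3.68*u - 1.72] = -6.36*u^2 + 2.3*u + 3.68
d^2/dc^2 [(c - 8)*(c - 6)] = 2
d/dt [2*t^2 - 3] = 4*t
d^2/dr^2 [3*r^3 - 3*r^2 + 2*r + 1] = 18*r - 6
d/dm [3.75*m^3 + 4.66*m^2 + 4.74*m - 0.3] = 11.25*m^2 + 9.32*m + 4.74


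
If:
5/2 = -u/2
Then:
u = -5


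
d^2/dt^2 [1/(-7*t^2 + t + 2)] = 2*(-49*t^2 + 7*t + (14*t - 1)^2 + 14)/(-7*t^2 + t + 2)^3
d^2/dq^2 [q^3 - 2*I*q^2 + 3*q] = 6*q - 4*I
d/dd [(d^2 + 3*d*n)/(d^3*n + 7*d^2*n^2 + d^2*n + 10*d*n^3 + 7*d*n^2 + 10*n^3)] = (-d*(d + 3*n)*(3*d^2 + 14*d*n + 2*d + 10*n^2 + 7*n) + (2*d + 3*n)*(d^3 + 7*d^2*n + d^2 + 10*d*n^2 + 7*d*n + 10*n^2))/(n*(d^3 + 7*d^2*n + d^2 + 10*d*n^2 + 7*d*n + 10*n^2)^2)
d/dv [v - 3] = 1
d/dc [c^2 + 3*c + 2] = 2*c + 3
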